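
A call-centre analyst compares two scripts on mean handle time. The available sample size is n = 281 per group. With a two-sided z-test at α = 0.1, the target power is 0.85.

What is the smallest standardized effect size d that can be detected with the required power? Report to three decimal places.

Required noncentrality: δ = z_{0.05} + z_{0.15} = 1.645 + 1.036 = 2.681.
(The second rejection-region term Φ(−δ − z_{α/2}) is negligible and dropped.)
δ = d·√(n/2) ⇒ d = δ/√(n/2) = 2.681/√(281/2) = 0.2262.

d ≈ 0.226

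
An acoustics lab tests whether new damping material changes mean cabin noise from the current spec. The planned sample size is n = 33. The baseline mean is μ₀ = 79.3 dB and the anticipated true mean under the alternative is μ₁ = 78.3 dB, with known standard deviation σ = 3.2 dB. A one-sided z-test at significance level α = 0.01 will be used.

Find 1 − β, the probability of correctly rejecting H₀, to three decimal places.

Power ≈ 0.298

Standardized effect: d = |μ₁ − μ₀| / σ = |78.3 − 79.3| / 3.2 = 0.3125
Noncentrality parameter: λ = d·√n = 0.3125 × √33 = 1.7952
Critical value for a one-sided test at α = 0.01: z_α = 2.326.
Power = Φ(λ − 2.326) = Φ(-0.531) = 0.2976.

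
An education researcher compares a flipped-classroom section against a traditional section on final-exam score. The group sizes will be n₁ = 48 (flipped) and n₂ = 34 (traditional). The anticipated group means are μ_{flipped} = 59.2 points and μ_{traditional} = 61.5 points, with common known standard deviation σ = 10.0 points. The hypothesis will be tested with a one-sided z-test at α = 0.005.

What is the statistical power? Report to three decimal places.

Power ≈ 0.061

Standardized effect: d = |μ_{flipped} − μ_{traditional}| / σ = |59.2 − 61.5| / 10.0 = 0.2300
Noncentrality parameter: λ = d / √(1/n₁ + 1/n₂) = 0.2300 / √(1/48 + 1/34) = 1.0261
Critical value for a one-sided test at α = 0.005: z_α = 2.576.
Power = P(Z > 2.576 − λ) = Φ(-1.550) = 0.0606.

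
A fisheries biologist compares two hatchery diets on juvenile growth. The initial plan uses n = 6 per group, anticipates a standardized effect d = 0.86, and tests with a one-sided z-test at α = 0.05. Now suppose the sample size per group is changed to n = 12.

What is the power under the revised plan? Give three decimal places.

Power ≈ 0.678

With n = 12 per group: δ = d·√(n/2) = 0.86 × √(12/2) = 2.1066. Critical value z_{0.05} = 1.645.
Revised power = Φ(δ − 1.645) = Φ(0.462) = 0.6779.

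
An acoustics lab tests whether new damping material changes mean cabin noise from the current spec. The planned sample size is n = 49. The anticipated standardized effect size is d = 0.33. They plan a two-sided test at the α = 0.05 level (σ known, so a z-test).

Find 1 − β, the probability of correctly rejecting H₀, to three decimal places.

Noncentrality parameter: δ = d·√n = 0.33 × √49 = 2.3100
Two-sided α = 0.05 → critical value z_{0.025} = 1.960.
Power = Φ(δ − 1.960) + Φ(−δ − 1.960) = Φ(0.350) + Φ(-4.270) = 0.6368 + 0.0000 = 0.6369.

Power ≈ 0.637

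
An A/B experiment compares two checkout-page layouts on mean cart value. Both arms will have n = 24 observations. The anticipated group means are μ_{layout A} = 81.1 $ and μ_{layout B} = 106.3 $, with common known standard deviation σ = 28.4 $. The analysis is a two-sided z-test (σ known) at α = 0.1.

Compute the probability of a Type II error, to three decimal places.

Standardized effect: d = |μ_{layout A} − μ_{layout B}| / σ = |81.1 − 106.3| / 28.4 = 0.8873
Noncentrality parameter: δ = d·√(n/2) = 0.8873 × √(24/2) = 3.0738
Two-sided α = 0.1 → critical value z_{0.05} = 1.645.
Power = Φ(δ − 1.645) + Φ(−δ − 1.645) = Φ(1.429) + Φ(-4.719) = 0.9235 + 0.0000 = 0.9235.
Type II error: β = 1 − power = 1 − 0.9235 = 0.0765.

β ≈ 0.077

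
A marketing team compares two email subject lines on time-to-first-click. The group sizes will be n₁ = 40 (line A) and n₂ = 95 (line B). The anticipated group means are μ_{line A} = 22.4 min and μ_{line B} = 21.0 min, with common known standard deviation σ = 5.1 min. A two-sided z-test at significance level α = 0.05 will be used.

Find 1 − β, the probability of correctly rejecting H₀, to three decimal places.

Standardized effect: d = |μ_{line A} − μ_{line B}| / σ = |22.4 − 21.0| / 5.1 = 0.2745
Noncentrality parameter: δ = d / √(1/n₁ + 1/n₂) = 0.2745 / √(1/40 + 1/95) = 1.4564
Two-sided α = 0.05 → critical value z_{0.025} = 1.960.
Power = Φ(δ − 1.960) + Φ(−δ − 1.960) = Φ(-0.504) + Φ(-3.416) = 0.3073 + 0.0003 = 0.3076.

Power ≈ 0.308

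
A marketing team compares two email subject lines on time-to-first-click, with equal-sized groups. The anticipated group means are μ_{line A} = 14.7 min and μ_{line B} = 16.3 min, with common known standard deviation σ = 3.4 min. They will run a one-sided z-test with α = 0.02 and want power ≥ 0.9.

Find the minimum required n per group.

n = 101 per group

Standardized effect: d = |μ_{line A} − μ_{line B}| / σ = |14.7 − 16.3| / 3.4 = 0.4706
Set Φ(δ − 2.054) = 0.9; then δ − 2.054 = Φ⁻¹(0.9) = 1.282, giving δ = 3.335.
δ = d·√(n/2) ⇒ n = 2(δ/d)² = 2 × (3.335 / 0.4706)² = 100.47.
Rounding up, n = 101 per group.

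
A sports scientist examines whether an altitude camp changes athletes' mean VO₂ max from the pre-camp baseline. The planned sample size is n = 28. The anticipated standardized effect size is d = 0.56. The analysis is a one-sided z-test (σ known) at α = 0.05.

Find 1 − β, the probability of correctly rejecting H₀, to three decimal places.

Noncentrality parameter: δ = d·√n = 0.56 × √28 = 2.9632
Critical value for a one-sided test at α = 0.05: z_α = 1.645.
Power = P(Z > 1.645 − δ) = Φ(1.318) = 0.9063.

Power ≈ 0.906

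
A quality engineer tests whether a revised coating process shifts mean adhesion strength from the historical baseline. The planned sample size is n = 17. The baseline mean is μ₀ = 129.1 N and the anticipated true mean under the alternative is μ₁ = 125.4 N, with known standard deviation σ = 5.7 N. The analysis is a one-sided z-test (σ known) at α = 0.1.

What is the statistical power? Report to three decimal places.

Standardized effect: d = |μ₁ − μ₀| / σ = |125.4 − 129.1| / 5.7 = 0.6491
Noncentrality parameter: δ = d·√n = 0.6491 × √17 = 2.6764
One-sided α = 0.1 → critical value z_{0.1} = 1.282.
Power = Φ(δ − 1.282) = Φ(1.395) = 0.9185.

Power ≈ 0.918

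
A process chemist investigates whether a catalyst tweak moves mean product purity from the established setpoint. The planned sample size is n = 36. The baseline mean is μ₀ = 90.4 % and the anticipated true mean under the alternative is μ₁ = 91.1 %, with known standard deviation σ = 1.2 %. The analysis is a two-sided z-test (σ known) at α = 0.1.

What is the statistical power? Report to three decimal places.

Power ≈ 0.968

Standardized effect: d = |μ₁ − μ₀| / σ = |91.1 − 90.4| / 1.2 = 0.5833
Noncentrality parameter: δ = d·√n = 0.5833 × √36 = 3.5000
Two-sided α = 0.1 → critical value z_{0.05} = 1.645.
Power = Φ(δ − 1.645) + Φ(−δ − 1.645) = Φ(1.855) + Φ(-5.145) = 0.9682 + 0.0000 = 0.9682.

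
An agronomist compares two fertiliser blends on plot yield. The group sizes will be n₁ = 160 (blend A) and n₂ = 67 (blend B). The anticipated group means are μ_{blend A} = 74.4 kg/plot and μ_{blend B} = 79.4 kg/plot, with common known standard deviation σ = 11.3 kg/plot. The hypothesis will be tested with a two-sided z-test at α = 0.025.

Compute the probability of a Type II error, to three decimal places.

β ≈ 0.212

Standardized effect: d = |μ_{blend A} − μ_{blend B}| / σ = |74.4 − 79.4| / 11.3 = 0.4425
Noncentrality parameter: δ = d / √(1/n₁ + 1/n₂) = 0.4425 / √(1/160 + 1/67) = 3.0407
Two-sided α = 0.025 → critical value z_{0.0125} = 2.241.
Power = Φ(δ − 2.241) + Φ(−δ − 2.241) = Φ(0.799) + Φ(-5.282) = 0.7879 + 0.0000 = 0.7879.
Type II error: β = 1 − power = 1 − 0.7879 = 0.2121.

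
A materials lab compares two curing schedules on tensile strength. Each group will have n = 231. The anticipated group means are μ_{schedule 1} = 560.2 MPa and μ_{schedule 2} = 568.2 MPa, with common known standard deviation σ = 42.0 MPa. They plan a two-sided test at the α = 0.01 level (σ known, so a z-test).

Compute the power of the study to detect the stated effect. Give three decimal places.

Standardized effect: d = |μ_{schedule 1} − μ_{schedule 2}| / σ = |560.2 − 568.2| / 42.0 = 0.1905
Noncentrality parameter: δ = d·√(n/2) = 0.1905 × √(231/2) = 2.0471
Two-sided α = 0.01 → critical value z_{0.005} = 2.576.
Power = Φ(δ − 2.576) + Φ(−δ − 2.576) = Φ(-0.529) + Φ(-4.623) = 0.2985 + 0.0000 = 0.2985.

Power ≈ 0.298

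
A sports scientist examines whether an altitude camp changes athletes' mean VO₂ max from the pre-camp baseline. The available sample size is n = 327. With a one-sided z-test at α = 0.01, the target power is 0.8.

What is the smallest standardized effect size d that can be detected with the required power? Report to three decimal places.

Required noncentrality: δ = z_{0.01} + z_{0.20} = 2.326 + 0.842 = 3.168.
δ = d·√n ⇒ d = δ/√n = 3.168/√327 = 0.1752.

d ≈ 0.175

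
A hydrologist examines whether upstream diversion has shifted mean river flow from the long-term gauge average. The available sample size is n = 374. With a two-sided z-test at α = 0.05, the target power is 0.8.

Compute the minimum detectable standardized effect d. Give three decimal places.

d ≈ 0.145

Need Φ(δ − 1.960) = 0.8, so δ = 1.960 + 0.842 = 2.802.
(Lower-tail contribution to power is negligible for δ > 0.)
δ = d·√n ⇒ d = δ/√n = 2.802/√374 = 0.1449.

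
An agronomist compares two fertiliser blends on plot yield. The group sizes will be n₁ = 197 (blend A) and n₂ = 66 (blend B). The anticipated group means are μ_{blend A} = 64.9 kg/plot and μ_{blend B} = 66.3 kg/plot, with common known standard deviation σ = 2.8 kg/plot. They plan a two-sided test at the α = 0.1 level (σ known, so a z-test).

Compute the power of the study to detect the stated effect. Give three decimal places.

Standardized effect: d = |μ_{blend A} − μ_{blend B}| / σ = |64.9 − 66.3| / 2.8 = 0.5000
Noncentrality parameter: δ = d / √(1/n₁ + 1/n₂) = 0.5000 / √(1/197 + 1/66) = 3.5156
Two-sided α = 0.1 → critical value z_{0.05} = 1.645.
Power = Φ(δ − 1.645) + Φ(−δ − 1.645) = Φ(1.871) + Φ(-5.160) = 0.9693 + 0.0000 = 0.9693.

Power ≈ 0.969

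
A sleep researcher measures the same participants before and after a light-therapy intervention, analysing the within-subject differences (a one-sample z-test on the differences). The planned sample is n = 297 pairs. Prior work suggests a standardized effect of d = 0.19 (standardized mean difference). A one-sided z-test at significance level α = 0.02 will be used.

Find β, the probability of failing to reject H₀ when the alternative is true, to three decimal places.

β ≈ 0.111

Noncentrality parameter: δ = d·√n = 0.19 × √297 = 3.2744
One-sided α = 0.02 → critical value z_{0.02} = 2.054.
Power = P(Z > 2.054 − δ) = Φ(1.221) = 0.8889.
Type II error: β = 1 − power = 1 − 0.8889 = 0.1111.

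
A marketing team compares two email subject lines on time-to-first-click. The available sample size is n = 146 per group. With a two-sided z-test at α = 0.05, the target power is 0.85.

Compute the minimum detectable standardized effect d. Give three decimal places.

Required noncentrality: δ = z_{0.025} + z_{0.15} = 1.960 + 1.036 = 2.996.
(Lower-tail contribution to power is negligible for δ > 0.)
δ = d·√(n/2) ⇒ d = δ/√(n/2) = 2.996/√(146/2) = 0.3507.

d ≈ 0.351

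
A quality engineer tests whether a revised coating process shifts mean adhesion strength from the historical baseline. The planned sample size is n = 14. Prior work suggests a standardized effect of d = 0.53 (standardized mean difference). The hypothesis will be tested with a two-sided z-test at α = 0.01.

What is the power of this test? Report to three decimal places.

Power ≈ 0.277

Noncentrality parameter: δ = d·√n = 0.53 × √14 = 1.9831
Two-sided α = 0.01 → critical value z_{0.005} = 2.576.
Power = Φ(δ − 2.576) + Φ(−δ − 2.576) = Φ(-0.593) + Φ(-4.559) = 0.2767 + 0.0000 = 0.2767.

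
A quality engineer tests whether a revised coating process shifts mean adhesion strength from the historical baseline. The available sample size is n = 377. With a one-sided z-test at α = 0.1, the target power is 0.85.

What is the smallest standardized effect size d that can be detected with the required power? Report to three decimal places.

Need Φ(δ − 1.282) = 0.85, so δ = 1.282 + 1.036 = 2.318.
δ = d·√n ⇒ d = δ/√n = 2.318/√377 = 0.1194.

d ≈ 0.119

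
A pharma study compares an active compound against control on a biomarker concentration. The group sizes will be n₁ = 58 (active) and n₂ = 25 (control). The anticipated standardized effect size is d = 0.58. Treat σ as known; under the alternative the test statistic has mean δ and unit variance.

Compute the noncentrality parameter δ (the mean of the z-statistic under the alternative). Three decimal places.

δ = d / √(1/n₁ + 1/n₂) = 0.58 / √(1/58 + 1/25) = 2.4242

δ ≈ 2.424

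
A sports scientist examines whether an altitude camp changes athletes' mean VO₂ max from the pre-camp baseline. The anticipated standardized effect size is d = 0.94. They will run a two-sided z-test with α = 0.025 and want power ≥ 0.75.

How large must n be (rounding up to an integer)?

Set Φ(δ − 2.241) = 0.75; then δ − 2.241 = Φ⁻¹(0.75) = 0.674, giving δ = 2.916.
(The Φ(−δ − z_{α/2}) term is vanishingly small for δ > 0 and is dropped in the standard sample-size formula.)
δ = d·√n ⇒ n = (δ/d)² = (2.916 / 0.94)² = 9.62.
Rounding up, n = 10.

n = 10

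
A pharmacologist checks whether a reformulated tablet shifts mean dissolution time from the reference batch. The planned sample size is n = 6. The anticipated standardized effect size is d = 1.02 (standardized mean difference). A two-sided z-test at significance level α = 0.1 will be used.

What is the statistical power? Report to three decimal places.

Noncentrality parameter: λ = d·√n = 1.02 × √6 = 2.4985
Critical value for a two-sided test at α = 0.1: z_{α/2} = 1.645.
Power = Φ(λ − 1.645) + Φ(−λ − 1.645) = Φ(0.854) + Φ(-4.143) = 0.8033 + 0.0000 = 0.8034.

Power ≈ 0.803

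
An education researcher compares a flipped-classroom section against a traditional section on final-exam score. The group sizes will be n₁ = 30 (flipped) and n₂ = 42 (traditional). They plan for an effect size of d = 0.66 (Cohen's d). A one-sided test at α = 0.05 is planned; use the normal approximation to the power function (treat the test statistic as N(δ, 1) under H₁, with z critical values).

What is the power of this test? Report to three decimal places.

Noncentrality parameter: λ = d / √(1/n₁ + 1/n₂) = 0.66 / √(1/30 + 1/42) = 2.7610
Critical value for a one-sided test at α = 0.05: z_α = 1.645.
Power = Φ(λ − 1.645) = Φ(1.116) = 0.8678.

Power ≈ 0.868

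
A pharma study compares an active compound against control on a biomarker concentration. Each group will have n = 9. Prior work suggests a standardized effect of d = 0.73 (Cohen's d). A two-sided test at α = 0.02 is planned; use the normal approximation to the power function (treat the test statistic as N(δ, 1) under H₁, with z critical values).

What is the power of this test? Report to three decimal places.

Power ≈ 0.218

Noncentrality parameter: δ = d·√(n/2) = 0.73 × √(9/2) = 1.5486
Two-sided α = 0.02 → critical value z_{0.01} = 2.326.
Power = Φ(δ − 2.326) + Φ(−δ − 2.326) = Φ(-0.778) + Φ(-3.875) = 0.2183 + 0.0001 = 0.2184.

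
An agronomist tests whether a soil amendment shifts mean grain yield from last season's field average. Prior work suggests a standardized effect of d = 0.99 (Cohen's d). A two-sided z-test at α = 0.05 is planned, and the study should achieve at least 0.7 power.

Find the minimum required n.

n = 7

For power 0.7 need Φ(δ − z_{0.025}) = 0.7, so δ = z_{0.025} + z_{0.30} = 1.960 + 0.524 = 2.484.
(Ignoring the negligible lower-tail rejection probability gives the usual closed-form inversion.)
δ = d·√n ⇒ n = (δ/d)² = (2.484 / 0.99)² = 6.30.
Rounding up, n = 7.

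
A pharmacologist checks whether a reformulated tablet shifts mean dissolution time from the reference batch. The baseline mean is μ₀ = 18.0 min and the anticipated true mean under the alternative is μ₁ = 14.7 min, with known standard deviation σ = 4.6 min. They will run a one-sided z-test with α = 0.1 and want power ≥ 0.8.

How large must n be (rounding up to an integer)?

n = 9

Standardized effect: d = |μ₁ − μ₀| / σ = |14.7 − 18.0| / 4.6 = 0.7174
For power 0.8 need Φ(δ − z_{0.1}) = 0.8, so δ = z_{0.1} + z_{0.20} = 1.282 + 0.842 = 2.123.
δ = d·√n ⇒ n = (δ/d)² = (2.123 / 0.7174)² = 8.76.
Round up to the next whole unit.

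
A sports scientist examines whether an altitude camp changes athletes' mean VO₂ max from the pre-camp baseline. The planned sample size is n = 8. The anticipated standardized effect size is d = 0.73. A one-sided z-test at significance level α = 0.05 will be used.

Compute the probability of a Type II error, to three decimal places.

Noncentrality parameter: δ = d·√n = 0.73 × √8 = 2.0648
Critical value for a one-sided test at α = 0.05: z_α = 1.645.
Power = Φ(δ − 1.645) = Φ(0.420) = 0.6627.
Type II error: β = 1 − power = 1 − 0.6627 = 0.3373.

β ≈ 0.337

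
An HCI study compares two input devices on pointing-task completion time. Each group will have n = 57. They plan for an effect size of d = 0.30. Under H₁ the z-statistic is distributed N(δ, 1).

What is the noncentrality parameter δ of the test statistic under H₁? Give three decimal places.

The noncentrality parameter scales effect size by the design's sample-size factor: δ = d·√(n/2) = 0.30 × √(57/2) = 1.6016

δ ≈ 1.602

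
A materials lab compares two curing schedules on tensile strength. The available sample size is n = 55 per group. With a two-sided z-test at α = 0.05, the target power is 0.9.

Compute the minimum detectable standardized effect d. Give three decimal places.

Need Φ(δ − 1.960) = 0.9, so δ = 1.960 + 1.282 = 3.242.
(Lower-tail contribution to power is negligible for δ > 0.)
δ = d·√(n/2) ⇒ d = δ/√(n/2) = 3.242/√(55/2) = 0.6181.

d ≈ 0.618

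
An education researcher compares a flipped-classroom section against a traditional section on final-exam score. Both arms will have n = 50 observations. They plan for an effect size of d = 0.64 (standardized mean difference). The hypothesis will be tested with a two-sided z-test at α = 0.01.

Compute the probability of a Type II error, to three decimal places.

Noncentrality parameter: δ = d·√(n/2) = 0.64 × √(50/2) = 3.2000
Critical value for a two-sided test at α = 0.01: z_{α/2} = 2.576.
Power = Φ(δ − 2.576) + Φ(−δ − 2.576) = Φ(0.624) + Φ(-5.776) = 0.7337 + 0.0000 = 0.7337.
Type II error: β = 1 − power = 1 − 0.7337 = 0.2663.

β ≈ 0.266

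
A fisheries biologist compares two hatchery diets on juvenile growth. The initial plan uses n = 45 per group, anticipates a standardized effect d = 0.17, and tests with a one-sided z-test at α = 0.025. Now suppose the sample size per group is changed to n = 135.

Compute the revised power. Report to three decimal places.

With n = 135 per group: δ = d·√(n/2) = 0.17 × √(135/2) = 1.3967. Critical value z_{0.025} = 1.960.
Revised power = P(Z > 1.960 − δ) = Φ(-0.563) = 0.2866.

Power ≈ 0.287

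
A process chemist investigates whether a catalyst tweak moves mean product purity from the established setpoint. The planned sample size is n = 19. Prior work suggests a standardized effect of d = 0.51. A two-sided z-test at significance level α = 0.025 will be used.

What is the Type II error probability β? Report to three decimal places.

Noncentrality parameter: δ = d·√n = 0.51 × √19 = 2.2230
Two-sided α = 0.025 → critical value z_{0.0125} = 2.241.
Power = Φ(δ − 2.241) + Φ(−δ − 2.241) = Φ(-0.018) + Φ(-4.464) = 0.4927 + 0.0000 = 0.4927.
Type II error: β = 1 − power = 1 − 0.4927 = 0.5073.

β ≈ 0.507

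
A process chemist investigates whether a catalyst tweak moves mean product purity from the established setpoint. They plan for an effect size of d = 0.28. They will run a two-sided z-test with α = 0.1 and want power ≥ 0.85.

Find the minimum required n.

n = 92

For power 0.85 need Φ(δ − z_{0.05}) = 0.85, so δ = z_{0.05} + z_{0.15} = 1.645 + 1.036 = 2.681.
(The Φ(−δ − z_{α/2}) term is vanishingly small for δ > 0 and is dropped in the standard sample-size formula.)
δ = d·√n ⇒ n = (δ/d)² = (2.681 / 0.28)² = 91.70.
Round up to the next whole unit.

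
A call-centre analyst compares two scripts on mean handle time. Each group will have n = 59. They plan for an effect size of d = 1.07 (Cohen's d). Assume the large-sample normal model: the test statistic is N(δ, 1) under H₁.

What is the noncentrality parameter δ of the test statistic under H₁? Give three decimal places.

δ ≈ 5.812

The noncentrality parameter scales effect size by the design's sample-size factor: δ = d·√(n/2) = 1.07 × √(59/2) = 5.8116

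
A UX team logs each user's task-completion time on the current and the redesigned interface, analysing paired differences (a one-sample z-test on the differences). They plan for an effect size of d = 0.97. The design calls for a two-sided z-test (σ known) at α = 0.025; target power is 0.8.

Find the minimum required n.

For power 0.8 need Φ(δ − z_{0.0125}) = 0.8, so δ = z_{0.0125} + z_{0.20} = 2.241 + 0.842 = 3.083.
(Ignoring the negligible lower-tail rejection probability gives the usual closed-form inversion.)
δ = d·√n ⇒ n = (δ/d)² = (3.083 / 0.97)² = 10.10.
Round up to the next whole unit.

n = 11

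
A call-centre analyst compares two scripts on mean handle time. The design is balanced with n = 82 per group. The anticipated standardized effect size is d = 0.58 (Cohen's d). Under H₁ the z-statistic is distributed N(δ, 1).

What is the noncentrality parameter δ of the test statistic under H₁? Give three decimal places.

δ = d·√(n/2) = 0.58 × √(82/2) = 3.7138

δ ≈ 3.714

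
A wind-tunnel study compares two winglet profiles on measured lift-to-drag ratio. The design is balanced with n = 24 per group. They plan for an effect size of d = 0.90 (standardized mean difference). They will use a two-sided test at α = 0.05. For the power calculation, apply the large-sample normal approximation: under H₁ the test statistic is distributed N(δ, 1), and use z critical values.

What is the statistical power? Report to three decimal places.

Noncentrality parameter: δ = d·√(n/2) = 0.90 × √(24/2) = 3.1177
Critical value for a two-sided test at α = 0.05: z_{α/2} = 1.960.
Power = Φ(δ − 1.960) + Φ(−δ − 1.960) = Φ(1.158) + Φ(-5.078) = 0.8765 + 0.0000 = 0.8765.

Power ≈ 0.877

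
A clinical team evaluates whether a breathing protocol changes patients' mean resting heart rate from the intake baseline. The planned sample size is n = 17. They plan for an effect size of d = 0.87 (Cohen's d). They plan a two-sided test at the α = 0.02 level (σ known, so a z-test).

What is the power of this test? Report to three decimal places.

Noncentrality parameter: δ = d·√n = 0.87 × √17 = 3.5871
Two-sided α = 0.02 → critical value z_{0.01} = 2.326.
Power = Φ(δ − 2.326) + Φ(−δ − 2.326) = Φ(1.261) + Φ(-5.913) = 0.8963 + 0.0000 = 0.8963.

Power ≈ 0.896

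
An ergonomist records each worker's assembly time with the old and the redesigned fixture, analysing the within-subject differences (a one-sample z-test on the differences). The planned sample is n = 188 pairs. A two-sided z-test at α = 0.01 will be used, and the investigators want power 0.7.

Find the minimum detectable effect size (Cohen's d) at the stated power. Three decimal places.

d ≈ 0.226

Need Φ(δ − 2.576) = 0.7, so δ = 2.576 + 0.524 = 3.100.
(Lower-tail contribution to power is negligible for δ > 0.)
δ = d·√n ⇒ d = δ/√n = 3.100/√188 = 0.2261.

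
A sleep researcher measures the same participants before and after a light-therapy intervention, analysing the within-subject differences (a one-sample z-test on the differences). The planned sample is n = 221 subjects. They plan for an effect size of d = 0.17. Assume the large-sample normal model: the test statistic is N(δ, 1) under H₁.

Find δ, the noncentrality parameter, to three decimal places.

δ ≈ 2.527

The noncentrality parameter scales effect size by the design's sample-size factor: δ = d·√n = 0.17 × √221 = 2.5272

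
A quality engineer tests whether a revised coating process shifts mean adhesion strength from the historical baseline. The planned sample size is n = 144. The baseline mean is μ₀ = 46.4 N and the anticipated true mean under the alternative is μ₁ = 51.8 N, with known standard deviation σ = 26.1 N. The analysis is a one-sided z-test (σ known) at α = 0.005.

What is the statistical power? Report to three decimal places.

Standardized effect: d = |μ₁ − μ₀| / σ = |51.8 − 46.4| / 26.1 = 0.2069
Noncentrality parameter: δ = d·√n = 0.2069 × √144 = 2.4828
Critical value for a one-sided test at α = 0.005: z_α = 2.576.
Power = Φ(δ − 2.576) = Φ(-0.093) = 0.4629.

Power ≈ 0.463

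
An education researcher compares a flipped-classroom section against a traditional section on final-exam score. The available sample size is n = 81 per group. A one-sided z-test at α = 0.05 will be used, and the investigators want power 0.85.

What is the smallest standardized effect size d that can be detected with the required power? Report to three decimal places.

Required noncentrality: δ = z_{0.05} + z_{0.15} = 1.645 + 1.036 = 2.681.
δ = d·√(n/2) ⇒ d = δ/√(n/2) = 2.681/√(81/2) = 0.4213.

d ≈ 0.421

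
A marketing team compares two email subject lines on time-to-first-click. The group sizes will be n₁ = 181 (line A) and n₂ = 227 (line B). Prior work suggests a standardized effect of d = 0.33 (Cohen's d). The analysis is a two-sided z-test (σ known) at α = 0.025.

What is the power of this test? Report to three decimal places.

Noncentrality parameter: δ = d / √(1/n₁ + 1/n₂) = 0.33 / √(1/181 + 1/227) = 3.3116
Two-sided α = 0.025 → critical value z_{0.0125} = 2.241.
Power = Φ(δ − 2.241) + Φ(−δ − 2.241) = Φ(1.070) + Φ(-5.553) = 0.8577 + 0.0000 = 0.8577.

Power ≈ 0.858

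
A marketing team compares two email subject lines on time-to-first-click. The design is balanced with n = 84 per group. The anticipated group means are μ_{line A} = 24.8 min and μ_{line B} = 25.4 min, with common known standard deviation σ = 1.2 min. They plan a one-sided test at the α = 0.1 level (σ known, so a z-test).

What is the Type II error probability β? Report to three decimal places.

Standardized effect: d = |μ_{line A} − μ_{line B}| / σ = |24.8 − 25.4| / 1.2 = 0.5000
Noncentrality parameter: δ = d·√(n/2) = 0.5000 × √(84/2) = 3.2404
Critical value for a one-sided test at α = 0.1: z_α = 1.282.
Power = Φ(δ − 1.282) = Φ(1.959) = 0.9749.
Type II error: β = 1 − power = 1 − 0.9749 = 0.0251.

β ≈ 0.025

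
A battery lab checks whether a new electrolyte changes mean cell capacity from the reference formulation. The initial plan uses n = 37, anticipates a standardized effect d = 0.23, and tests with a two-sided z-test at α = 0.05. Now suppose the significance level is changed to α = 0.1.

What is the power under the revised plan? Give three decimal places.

Power ≈ 0.404

δ = d·√n = 0.23 × √37 = 1.3990 (unchanged). New critical value: z_{0.05} = 1.645.
Revised power = Φ(δ − 1.645) + Φ(−δ − 1.645) = Φ(-0.246) + Φ(-3.044) = 0.4029 + 0.0012 = 0.4041.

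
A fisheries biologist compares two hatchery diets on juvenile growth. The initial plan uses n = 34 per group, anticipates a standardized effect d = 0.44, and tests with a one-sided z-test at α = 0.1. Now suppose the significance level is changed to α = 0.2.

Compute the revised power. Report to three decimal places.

Power ≈ 0.835

δ = d·√(n/2) = 0.44 × √(34/2) = 1.8142 (unchanged). New critical value: z_{0.2} = 0.842.
Revised power = P(Z > 0.842 − δ) = Φ(0.973) = 0.8346.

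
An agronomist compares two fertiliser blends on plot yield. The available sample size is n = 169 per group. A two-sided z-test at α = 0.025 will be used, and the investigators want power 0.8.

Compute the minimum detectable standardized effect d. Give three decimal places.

d ≈ 0.335

Required noncentrality: δ = z_{0.0125} + z_{0.20} = 2.241 + 0.842 = 3.083.
(Lower-tail contribution to power is negligible for δ > 0.)
δ = d·√(n/2) ⇒ d = δ/√(n/2) = 3.083/√(169/2) = 0.3354.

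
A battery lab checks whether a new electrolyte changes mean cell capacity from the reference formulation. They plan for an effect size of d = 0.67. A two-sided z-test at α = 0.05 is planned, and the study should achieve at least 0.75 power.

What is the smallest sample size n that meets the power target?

For power 0.75 need Φ(δ − z_{0.025}) = 0.75, so δ = z_{0.025} + z_{0.25} = 1.960 + 0.674 = 2.634.
(The Φ(−δ − z_{α/2}) term is vanishingly small for δ > 0 and is dropped in the standard sample-size formula.)
δ = d·√n ⇒ n = (δ/d)² = (2.634 / 0.67)² = 15.46.
Round up to the next whole unit.

n = 16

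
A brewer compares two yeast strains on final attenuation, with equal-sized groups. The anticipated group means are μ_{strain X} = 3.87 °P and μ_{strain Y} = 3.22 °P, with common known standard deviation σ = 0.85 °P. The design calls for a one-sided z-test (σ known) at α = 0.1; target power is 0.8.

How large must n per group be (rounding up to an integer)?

n = 16 per group

Standardized effect: d = |μ_{strain X} − μ_{strain Y}| / σ = |3.87 − 3.22| / 0.85 = 0.7647
For power 0.8 need Φ(δ − z_{0.1}) = 0.8, so δ = z_{0.1} + z_{0.20} = 1.282 + 0.842 = 2.123.
δ = d·√(n/2) ⇒ n = 2(δ/d)² = 2 × (2.123 / 0.7647)² = 15.42.
Round up to the next whole unit.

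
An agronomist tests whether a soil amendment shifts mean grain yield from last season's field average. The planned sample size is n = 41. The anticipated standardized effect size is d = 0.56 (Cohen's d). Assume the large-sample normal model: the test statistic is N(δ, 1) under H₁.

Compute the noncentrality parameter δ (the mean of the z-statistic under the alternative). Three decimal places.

δ ≈ 3.586

δ = d·√n = 0.56 × √41 = 3.5857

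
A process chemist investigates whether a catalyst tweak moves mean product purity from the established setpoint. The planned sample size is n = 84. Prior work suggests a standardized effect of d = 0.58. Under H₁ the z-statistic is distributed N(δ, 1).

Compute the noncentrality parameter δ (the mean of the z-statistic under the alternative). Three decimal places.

The noncentrality parameter scales effect size by the design's sample-size factor: δ = d·√n = 0.58 × √84 = 5.3158

δ ≈ 5.316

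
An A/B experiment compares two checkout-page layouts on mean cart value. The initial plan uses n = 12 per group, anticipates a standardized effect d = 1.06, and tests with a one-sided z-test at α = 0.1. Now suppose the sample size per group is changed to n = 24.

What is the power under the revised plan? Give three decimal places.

With n = 24 per group: δ = d·√(n/2) = 1.06 × √(24/2) = 3.6719. Critical value z_{0.1} = 1.282.
Revised power = P(Z > 1.282 − δ) = Φ(2.390) = 0.9916.

Power ≈ 0.992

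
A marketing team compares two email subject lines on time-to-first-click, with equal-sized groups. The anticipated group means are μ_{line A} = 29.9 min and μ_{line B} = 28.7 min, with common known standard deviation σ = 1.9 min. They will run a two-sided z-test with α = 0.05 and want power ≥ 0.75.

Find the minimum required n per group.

Standardized effect: d = |μ_{line A} − μ_{line B}| / σ = |29.9 − 28.7| / 1.9 = 0.6316
Set Φ(δ − 1.960) = 0.75; then δ − 1.960 = Φ⁻¹(0.75) = 0.674, giving δ = 2.634.
(The Φ(−δ − z_{α/2}) term is vanishingly small for δ > 0 and is dropped in the standard sample-size formula.)
δ = d·√(n/2) ⇒ n = 2(δ/d)² = 2 × (2.634 / 0.6316)² = 34.80.
Round up to the next whole unit.

n = 35 per group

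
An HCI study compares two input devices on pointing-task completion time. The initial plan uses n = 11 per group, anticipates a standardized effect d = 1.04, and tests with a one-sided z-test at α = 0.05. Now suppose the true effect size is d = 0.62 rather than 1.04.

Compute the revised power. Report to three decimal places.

Power ≈ 0.424

With d = 0.62: δ = d·√(n/2) = 0.62 × √(11/2) = 1.4540. Critical value z_{0.05} = 1.645.
Revised power = P(Z > 1.645 − δ) = Φ(-0.191) = 0.4243.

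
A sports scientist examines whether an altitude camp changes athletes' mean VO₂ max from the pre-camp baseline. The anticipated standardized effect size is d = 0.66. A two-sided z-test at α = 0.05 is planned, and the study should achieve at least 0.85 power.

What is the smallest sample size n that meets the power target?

n = 21

Set Φ(δ − 1.960) = 0.85; then δ − 1.960 = Φ⁻¹(0.85) = 1.036, giving δ = 2.996.
(Ignoring the negligible lower-tail rejection probability gives the usual closed-form inversion.)
δ = d·√n ⇒ n = (δ/d)² = (2.996 / 0.66)² = 20.61.
Rounding up, n = 21.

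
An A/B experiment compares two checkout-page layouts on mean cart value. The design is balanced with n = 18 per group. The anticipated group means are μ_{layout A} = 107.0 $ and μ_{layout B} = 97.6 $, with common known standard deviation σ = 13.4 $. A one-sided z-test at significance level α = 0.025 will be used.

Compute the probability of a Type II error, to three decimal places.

β ≈ 0.443

Standardized effect: d = |μ_{layout A} − μ_{layout B}| / σ = |107.0 − 97.6| / 13.4 = 0.7015
Noncentrality parameter: δ = d·√(n/2) = 0.7015 × √(18/2) = 2.1045
One-sided α = 0.025 → critical value z_{0.025} = 1.960.
Power = Φ(δ − 1.960) = Φ(0.145) = 0.5575.
Type II error: β = 1 − power = 1 − 0.5575 = 0.4425.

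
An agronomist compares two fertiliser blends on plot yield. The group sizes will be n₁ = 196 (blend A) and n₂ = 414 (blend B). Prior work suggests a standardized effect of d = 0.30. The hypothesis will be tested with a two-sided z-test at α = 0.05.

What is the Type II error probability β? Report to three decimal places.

β ≈ 0.067

Noncentrality parameter: δ = d / √(1/n₁ + 1/n₂) = 0.30 / √(1/196 + 1/414) = 3.4601
Two-sided α = 0.05 → critical value z_{0.025} = 1.960.
Power = Φ(δ − 1.960) + Φ(−δ − 1.960) = Φ(1.500) + Φ(-5.420) = 0.9332 + 0.0000 = 0.9332.
Type II error: β = 1 − power = 1 − 0.9332 = 0.0668.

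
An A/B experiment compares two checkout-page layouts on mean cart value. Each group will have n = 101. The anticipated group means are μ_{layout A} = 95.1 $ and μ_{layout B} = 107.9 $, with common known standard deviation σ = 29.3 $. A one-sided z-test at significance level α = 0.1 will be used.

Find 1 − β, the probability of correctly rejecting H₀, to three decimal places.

Power ≈ 0.966

Standardized effect: d = |μ_{layout A} − μ_{layout B}| / σ = |95.1 − 107.9| / 29.3 = 0.4369
Noncentrality parameter: δ = d·√(n/2) = 0.4369 × √(101/2) = 3.1045
One-sided α = 0.1 → critical value z_{0.1} = 1.282.
Power = Φ(δ − 1.282) = Φ(1.823) = 0.9658.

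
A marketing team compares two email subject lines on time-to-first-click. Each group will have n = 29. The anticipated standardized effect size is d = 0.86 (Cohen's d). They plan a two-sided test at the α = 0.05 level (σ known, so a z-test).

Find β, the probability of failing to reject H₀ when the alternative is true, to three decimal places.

β ≈ 0.094

Noncentrality parameter: δ = d·√(n/2) = 0.86 × √(29/2) = 3.2748
Critical value for a two-sided test at α = 0.05: z_{α/2} = 1.960.
Power = Φ(δ − 1.960) + Φ(−δ − 1.960) = Φ(1.315) + Φ(-5.235) = 0.9057 + 0.0000 = 0.9057.
Type II error: β = 1 − power = 1 − 0.9057 = 0.0943.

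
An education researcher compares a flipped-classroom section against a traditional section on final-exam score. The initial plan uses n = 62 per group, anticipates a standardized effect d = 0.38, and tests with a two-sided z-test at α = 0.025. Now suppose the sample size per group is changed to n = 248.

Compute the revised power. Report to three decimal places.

With n = 248 per group: δ = d·√(n/2) = 0.38 × √(248/2) = 4.2315. Critical value z_{0.0125} = 2.241.
Revised power = Φ(δ − 2.241) + Φ(−δ − 2.241) = Φ(1.990) + Φ(-6.473) = 0.9767 + 0.0000 = 0.9767.

Power ≈ 0.977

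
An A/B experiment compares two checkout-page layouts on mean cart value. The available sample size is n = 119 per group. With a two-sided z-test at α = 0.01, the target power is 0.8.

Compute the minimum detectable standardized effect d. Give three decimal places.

d ≈ 0.443

Required noncentrality: δ = z_{0.005} + z_{0.20} = 2.576 + 0.842 = 3.417.
(The second rejection-region term Φ(−δ − z_{α/2}) is negligible and dropped.)
δ = d·√(n/2) ⇒ d = δ/√(n/2) = 3.417/√(119/2) = 0.4430.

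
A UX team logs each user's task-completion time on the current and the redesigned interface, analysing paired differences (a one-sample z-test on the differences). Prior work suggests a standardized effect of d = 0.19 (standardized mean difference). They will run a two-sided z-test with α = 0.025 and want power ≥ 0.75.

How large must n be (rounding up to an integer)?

For power 0.75 need Φ(δ − z_{0.0125}) = 0.75, so δ = z_{0.0125} + z_{0.25} = 2.241 + 0.674 = 2.916.
(The Φ(−δ − z_{α/2}) term is vanishingly small for δ > 0 and is dropped in the standard sample-size formula.)
δ = d·√n ⇒ n = (δ/d)² = (2.916 / 0.19)² = 235.52.
Rounding up, n = 236.

n = 236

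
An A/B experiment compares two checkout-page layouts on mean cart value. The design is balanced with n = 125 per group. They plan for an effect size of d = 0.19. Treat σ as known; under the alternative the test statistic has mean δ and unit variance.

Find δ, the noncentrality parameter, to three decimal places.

δ = d·√(n/2) = 0.19 × √(125/2) = 1.5021

δ ≈ 1.502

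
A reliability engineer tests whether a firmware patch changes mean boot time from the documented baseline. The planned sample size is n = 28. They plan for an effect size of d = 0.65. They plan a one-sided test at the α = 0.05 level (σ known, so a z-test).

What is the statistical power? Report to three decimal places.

Noncentrality parameter: δ = d·√n = 0.65 × √28 = 3.4395
One-sided α = 0.05 → critical value z_{0.05} = 1.645.
Power = P(Z > 1.645 − δ) = Φ(1.795) = 0.9636.

Power ≈ 0.964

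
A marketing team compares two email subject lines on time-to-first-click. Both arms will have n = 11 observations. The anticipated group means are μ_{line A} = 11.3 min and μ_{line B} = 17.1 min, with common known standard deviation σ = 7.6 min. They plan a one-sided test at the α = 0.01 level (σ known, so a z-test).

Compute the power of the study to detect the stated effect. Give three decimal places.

Power ≈ 0.296

Standardized effect: d = |μ_{line A} − μ_{line B}| / σ = |11.3 − 17.1| / 7.6 = 0.7632
Noncentrality parameter: δ = d·√(n/2) = 0.7632 × √(11/2) = 1.7898
One-sided α = 0.01 → critical value z_{0.01} = 2.326.
Power = Φ(δ − 2.326) = Φ(-0.537) = 0.2958.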